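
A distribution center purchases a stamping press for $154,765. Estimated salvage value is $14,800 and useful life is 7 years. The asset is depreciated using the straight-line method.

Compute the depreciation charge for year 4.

Depreciable base = $154,765 − $14,800 = $139,965.
Annual expense = $139,965 / 7 = $19,995.

$19,995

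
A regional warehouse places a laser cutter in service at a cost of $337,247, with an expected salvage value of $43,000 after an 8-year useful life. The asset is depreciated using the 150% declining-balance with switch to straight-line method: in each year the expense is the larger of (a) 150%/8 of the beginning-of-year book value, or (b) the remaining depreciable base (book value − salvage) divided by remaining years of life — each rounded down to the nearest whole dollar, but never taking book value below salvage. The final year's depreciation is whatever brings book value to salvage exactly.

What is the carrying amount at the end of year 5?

$119,418

Depreciable base = $337,247 − $43,000 = $294,247.
Year 1: DB = ⌊$337,247 × 150%/8⌋ = $63,233; SL = ⌊$294,247/8⌋ = $36,780 → take DB $63,233. Book value $274,014.
Year 2: DB = ⌊$274,014 × 150%/8⌋ = $51,377; SL = ⌊$231,014/7⌋ = $33,002 → take DB $51,377. Book value $222,637.
Year 3: DB = ⌊$222,637 × 150%/8⌋ = $41,744; SL = ⌊$179,637/6⌋ = $29,939 → take DB $41,744. Book value $180,893.
Year 4: DB = ⌊$180,893 × 150%/8⌋ = $33,917; SL = ⌊$137,893/5⌋ = $27,578 → take DB $33,917. Book value $146,976.
Year 5: DB = ⌊$146,976 × 150%/8⌋ = $27,558; SL = ⌊$103,976/4⌋ = $25,994 → take DB $27,558. Book value $119,418.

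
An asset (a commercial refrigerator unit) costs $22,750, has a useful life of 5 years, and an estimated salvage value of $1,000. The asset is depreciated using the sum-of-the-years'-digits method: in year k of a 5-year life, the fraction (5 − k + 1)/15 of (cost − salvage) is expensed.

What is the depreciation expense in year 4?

$2,900

Depreciable base = $22,750 − $1,000 = $21,750.
Sum of the years' digits = 5+4+3+2+1 = 15.
Year 1: $21,750 × 5/15 = $7,250. Book value $15,500.
Year 2: $21,750 × 4/15 = $5,800. Book value $9,700.
Year 3: $21,750 × 3/15 = $4,350. Book value $5,350.
Year 4: $21,750 × 2/15 = $2,900. Book value $2,450.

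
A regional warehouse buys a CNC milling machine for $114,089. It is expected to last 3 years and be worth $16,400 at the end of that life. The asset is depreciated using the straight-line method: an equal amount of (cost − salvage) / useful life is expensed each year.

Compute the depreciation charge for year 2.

Depreciable base = $114,089 − $16,400 = $97,689.
Annual expense = $97,689 / 3 = $32,563.

$32,563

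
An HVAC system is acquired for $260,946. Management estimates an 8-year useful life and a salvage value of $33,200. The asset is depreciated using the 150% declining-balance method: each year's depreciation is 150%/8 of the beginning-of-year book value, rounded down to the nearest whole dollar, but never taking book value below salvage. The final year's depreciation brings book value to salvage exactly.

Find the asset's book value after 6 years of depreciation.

$75,076

Depreciable base = $260,946 − $33,200 = $227,746.
Year 1: ⌊$260,946 × 150%/8⌋ = $48,927. Book value $212,019.
Year 2: ⌊$212,019 × 150%/8⌋ = $39,753. Book value $172,266.
Year 3: ⌊$172,266 × 150%/8⌋ = $32,299. Book value $139,967.
Year 4: ⌊$139,967 × 150%/8⌋ = $26,243. Book value $113,724.
Year 5: ⌊$113,724 × 150%/8⌋ = $21,323. Book value $92,401.
Year 6: ⌊$92,401 × 150%/8⌋ = $17,325. Book value $75,076.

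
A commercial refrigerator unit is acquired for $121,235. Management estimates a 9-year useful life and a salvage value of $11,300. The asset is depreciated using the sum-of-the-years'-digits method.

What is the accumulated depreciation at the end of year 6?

$95,277

Depreciable base = $121,235 − $11,300 = $109,935.
Sum of the years' digits = 9+8+7+6+5+4+3+2+1 = 45.
Year 1: $109,935 × 9/45 = $21,987. Book value $99,248.
Year 2: $109,935 × 8/45 = $19,544. Book value $79,704.
Year 3: $109,935 × 7/45 = $17,101. Book value $62,603.
Year 4: $109,935 × 6/45 = $14,658. Book value $47,945.
Year 5: $109,935 × 5/45 = $12,215. Book value $35,730.
Year 6: $109,935 × 4/45 = $9,772. Book value $25,958.
Accumulated through year 6 = $121,235 − $25,958 = $95,277.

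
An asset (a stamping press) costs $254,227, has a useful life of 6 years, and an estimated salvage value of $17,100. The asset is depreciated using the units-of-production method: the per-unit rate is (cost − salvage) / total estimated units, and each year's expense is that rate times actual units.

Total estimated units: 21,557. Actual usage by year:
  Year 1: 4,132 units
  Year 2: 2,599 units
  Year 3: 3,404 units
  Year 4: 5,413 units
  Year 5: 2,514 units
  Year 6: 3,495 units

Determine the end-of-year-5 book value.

Depreciable base = $254,227 − $17,100 = $237,127.
Rate = $237,127 / 21,557 units = $11 per unit.
Year 1: 4,132 × $11 = $45,452. Book value $208,775.
Year 2: 2,599 × $11 = $28,589. Book value $180,186.
Year 3: 3,404 × $11 = $37,444. Book value $142,742.
Year 4: 5,413 × $11 = $59,543. Book value $83,199.
Year 5: 2,514 × $11 = $27,654. Book value $55,545.

$55,545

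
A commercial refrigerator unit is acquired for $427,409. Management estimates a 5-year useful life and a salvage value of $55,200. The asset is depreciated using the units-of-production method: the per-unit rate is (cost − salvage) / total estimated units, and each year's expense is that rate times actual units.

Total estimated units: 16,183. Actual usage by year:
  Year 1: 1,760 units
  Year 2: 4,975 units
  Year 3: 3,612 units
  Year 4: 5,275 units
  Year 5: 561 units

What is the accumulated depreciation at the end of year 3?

Depreciable base = $427,409 − $55,200 = $372,209.
Rate = $372,209 / 16,183 units = $23 per unit.
Year 1: 1,760 × $23 = $40,480. Book value $386,929.
Year 2: 4,975 × $23 = $114,425. Book value $272,504.
Year 3: 3,612 × $23 = $83,076. Book value $189,428.
Accumulated through year 3 = $427,409 − $189,428 = $237,981.

$237,981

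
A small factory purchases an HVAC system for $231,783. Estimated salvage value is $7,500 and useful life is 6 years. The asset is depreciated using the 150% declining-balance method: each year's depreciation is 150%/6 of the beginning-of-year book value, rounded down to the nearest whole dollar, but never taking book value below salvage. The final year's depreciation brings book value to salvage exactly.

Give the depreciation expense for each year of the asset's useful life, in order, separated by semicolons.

$57,945; $43,459; $32,594; $24,446; $18,334; $47,505

Depreciable base = $231,783 − $7,500 = $224,283.
Year 1: ⌊$231,783 × 150%/6⌋ = $57,945. Book value $173,838.
Year 2: ⌊$173,838 × 150%/6⌋ = $43,459. Book value $130,379.
Year 3: ⌊$130,379 × 150%/6⌋ = $32,594. Book value $97,785.
Year 4: ⌊$97,785 × 150%/6⌋ = $24,446. Book value $73,339.
Year 5: ⌊$73,339 × 150%/6⌋ = $18,334. Book value $55,005.
Year 6 (final): $55,005 − $7,500 = $47,505. Book value $7,500.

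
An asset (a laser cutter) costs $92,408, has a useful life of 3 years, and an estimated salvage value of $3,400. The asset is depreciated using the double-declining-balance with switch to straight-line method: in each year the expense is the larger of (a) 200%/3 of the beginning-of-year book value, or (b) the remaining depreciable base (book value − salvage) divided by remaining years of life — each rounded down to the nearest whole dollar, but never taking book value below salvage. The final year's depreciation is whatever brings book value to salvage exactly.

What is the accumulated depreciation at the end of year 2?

Depreciable base = $92,408 − $3,400 = $89,008.
Year 1: DB = ⌊$92,408 × 200%/3⌋ = $61,605; SL = ⌊$89,008/3⌋ = $29,669 → take DB $61,605. Book value $30,803.
Year 2: DB = ⌊$30,803 × 200%/3⌋ = $20,535; SL = ⌊$27,403/2⌋ = $13,701 → take DB $20,535. Book value $10,268.
Accumulated through year 2 = $92,408 − $10,268 = $82,140.

$82,140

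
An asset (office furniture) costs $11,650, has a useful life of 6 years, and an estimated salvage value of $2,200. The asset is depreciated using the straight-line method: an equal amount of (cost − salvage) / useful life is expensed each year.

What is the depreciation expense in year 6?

Depreciable base = $11,650 − $2,200 = $9,450.
Annual expense = $9,450 / 6 = $1,575.

$1,575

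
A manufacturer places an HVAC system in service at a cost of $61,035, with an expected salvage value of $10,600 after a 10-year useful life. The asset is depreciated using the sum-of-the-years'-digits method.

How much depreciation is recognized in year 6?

$4,585

Depreciable base = $61,035 − $10,600 = $50,435.
Sum of the years' digits = 10+9+8+7+6+5+4+3+2+1 = 55.
Year 1: $50,435 × 10/55 = $9,170. Book value $51,865.
Year 2: $50,435 × 9/55 = $8,253. Book value $43,612.
Year 3: $50,435 × 8/55 = $7,336. Book value $36,276.
Year 4: $50,435 × 7/55 = $6,419. Book value $29,857.
Year 5: $50,435 × 6/55 = $5,502. Book value $24,355.
Year 6: $50,435 × 5/55 = $4,585. Book value $19,770.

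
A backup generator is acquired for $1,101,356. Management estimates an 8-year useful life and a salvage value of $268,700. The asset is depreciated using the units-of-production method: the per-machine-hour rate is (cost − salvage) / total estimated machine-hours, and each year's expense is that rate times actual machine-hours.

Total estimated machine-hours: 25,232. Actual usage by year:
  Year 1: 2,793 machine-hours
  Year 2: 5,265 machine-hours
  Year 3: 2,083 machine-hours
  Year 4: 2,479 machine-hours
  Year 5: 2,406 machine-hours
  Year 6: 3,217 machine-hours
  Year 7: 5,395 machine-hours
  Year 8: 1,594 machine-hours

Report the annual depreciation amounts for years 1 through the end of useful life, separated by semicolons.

$92,169; $173,745; $68,739; $81,807; $79,398; $106,161; $178,035; $52,602

Depreciable base = $1,101,356 − $268,700 = $832,656.
Rate = $832,656 / 25,232 machine-hours = $33 per machine-hour.
Year 1: 2,793 × $33 = $92,169. Book value $1,009,187.
Year 2: 5,265 × $33 = $173,745. Book value $835,442.
Year 3: 2,083 × $33 = $68,739. Book value $766,703.
Year 4: 2,479 × $33 = $81,807. Book value $684,896.
Year 5: 2,406 × $33 = $79,398. Book value $605,498.
Year 6: 3,217 × $33 = $106,161. Book value $499,337.
Year 7: 5,395 × $33 = $178,035. Book value $321,302.
Year 8: 1,594 × $33 = $52,602. Book value $268,700.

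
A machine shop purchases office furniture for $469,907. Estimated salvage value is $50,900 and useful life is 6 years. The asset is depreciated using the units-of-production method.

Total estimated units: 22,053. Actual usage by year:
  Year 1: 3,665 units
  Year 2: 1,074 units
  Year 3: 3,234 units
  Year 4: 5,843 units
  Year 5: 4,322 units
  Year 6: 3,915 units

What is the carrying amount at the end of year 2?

$379,866

Depreciable base = $469,907 − $50,900 = $419,007.
Rate = $419,007 / 22,053 units = $19 per unit.
Year 1: 3,665 × $19 = $69,635. Book value $400,272.
Year 2: 1,074 × $19 = $20,406. Book value $379,866.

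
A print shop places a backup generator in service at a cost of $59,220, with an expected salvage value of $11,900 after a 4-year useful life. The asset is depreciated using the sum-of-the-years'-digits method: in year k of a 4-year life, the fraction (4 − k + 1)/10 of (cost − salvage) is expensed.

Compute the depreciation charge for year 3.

$9,464

Depreciable base = $59,220 − $11,900 = $47,320.
Sum of the years' digits = 4+3+2+1 = 10.
Year 1: $47,320 × 4/10 = $18,928. Book value $40,292.
Year 2: $47,320 × 3/10 = $14,196. Book value $26,096.
Year 3: $47,320 × 2/10 = $9,464. Book value $16,632.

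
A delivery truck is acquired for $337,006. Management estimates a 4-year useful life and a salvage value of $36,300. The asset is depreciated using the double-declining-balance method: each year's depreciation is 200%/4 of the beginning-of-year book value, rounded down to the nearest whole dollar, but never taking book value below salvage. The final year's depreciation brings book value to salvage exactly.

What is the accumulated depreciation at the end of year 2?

$252,754

Depreciable base = $337,006 − $36,300 = $300,706.
Year 1: ⌊$337,006 × 200%/4⌋ = $168,503. Book value $168,503.
Year 2: ⌊$168,503 × 200%/4⌋ = $84,251. Book value $84,252.
Accumulated through year 2 = $337,006 − $84,252 = $252,754.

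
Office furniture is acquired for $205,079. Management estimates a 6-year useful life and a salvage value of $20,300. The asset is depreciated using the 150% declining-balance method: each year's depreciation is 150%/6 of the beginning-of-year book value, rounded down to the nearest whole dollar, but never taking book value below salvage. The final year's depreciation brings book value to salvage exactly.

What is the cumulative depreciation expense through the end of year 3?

Depreciable base = $205,079 − $20,300 = $184,779.
Year 1: ⌊$205,079 × 150%/6⌋ = $51,269. Book value $153,810.
Year 2: ⌊$153,810 × 150%/6⌋ = $38,452. Book value $115,358.
Year 3: ⌊$115,358 × 150%/6⌋ = $28,839. Book value $86,519.
Accumulated through year 3 = $205,079 − $86,519 = $118,560.

$118,560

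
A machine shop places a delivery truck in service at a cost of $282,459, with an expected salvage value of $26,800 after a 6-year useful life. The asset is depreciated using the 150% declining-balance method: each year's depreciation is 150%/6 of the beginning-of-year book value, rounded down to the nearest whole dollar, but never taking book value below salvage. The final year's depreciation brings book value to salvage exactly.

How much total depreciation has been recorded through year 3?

$163,296

Depreciable base = $282,459 − $26,800 = $255,659.
Year 1: ⌊$282,459 × 150%/6⌋ = $70,614. Book value $211,845.
Year 2: ⌊$211,845 × 150%/6⌋ = $52,961. Book value $158,884.
Year 3: ⌊$158,884 × 150%/6⌋ = $39,721. Book value $119,163.
Accumulated through year 3 = $282,459 − $119,163 = $163,296.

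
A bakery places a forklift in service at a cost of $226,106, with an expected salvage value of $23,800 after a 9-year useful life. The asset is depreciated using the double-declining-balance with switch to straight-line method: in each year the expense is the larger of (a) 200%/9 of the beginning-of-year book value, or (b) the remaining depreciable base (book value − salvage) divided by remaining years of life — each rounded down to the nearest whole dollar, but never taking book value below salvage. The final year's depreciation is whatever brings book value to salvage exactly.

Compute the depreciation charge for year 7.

Depreciable base = $226,106 − $23,800 = $202,306.
Year 1: DB = ⌊$226,106 × 200%/9⌋ = $50,245; SL = ⌊$202,306/9⌋ = $22,478 → take DB $50,245. Book value $175,861.
Year 2: DB = ⌊$175,861 × 200%/9⌋ = $39,080; SL = ⌊$152,061/8⌋ = $19,007 → take DB $39,080. Book value $136,781.
Year 3: DB = ⌊$136,781 × 200%/9⌋ = $30,395; SL = ⌊$112,981/7⌋ = $16,140 → take DB $30,395. Book value $106,386.
Year 4: DB = ⌊$106,386 × 200%/9⌋ = $23,641; SL = ⌊$82,586/6⌋ = $13,764 → take DB $23,641. Book value $82,745.
Year 5: DB = ⌊$82,745 × 200%/9⌋ = $18,387; SL = ⌊$58,945/5⌋ = $11,789 → take DB $18,387. Book value $64,358.
Year 6: DB = ⌊$64,358 × 200%/9⌋ = $14,301; SL = ⌊$40,558/4⌋ = $10,139 → take DB $14,301. Book value $50,057.
Year 7: DB = ⌊$50,057 × 200%/9⌋ = $11,123; SL = ⌊$26,257/3⌋ = $8,752 → take DB $11,123. Book value $38,934.

$11,123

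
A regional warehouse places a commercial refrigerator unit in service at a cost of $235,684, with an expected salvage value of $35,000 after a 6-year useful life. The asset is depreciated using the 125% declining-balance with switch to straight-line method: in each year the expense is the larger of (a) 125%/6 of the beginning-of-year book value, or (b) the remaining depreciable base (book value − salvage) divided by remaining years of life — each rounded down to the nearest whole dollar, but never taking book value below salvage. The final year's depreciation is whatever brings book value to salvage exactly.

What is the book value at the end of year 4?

Depreciable base = $235,684 − $35,000 = $200,684.
Year 1: DB = ⌊$235,684 × 125%/6⌋ = $49,100; SL = ⌊$200,684/6⌋ = $33,447 → take DB $49,100. Book value $186,584.
Year 2: DB = ⌊$186,584 × 125%/6⌋ = $38,871; SL = ⌊$151,584/5⌋ = $30,316 → take DB $38,871. Book value $147,713.
Year 3: DB = ⌊$147,713 × 125%/6⌋ = $30,773; SL = ⌊$112,713/4⌋ = $28,178 → take DB $30,773. Book value $116,940.
Year 4: DB = ⌊$116,940 × 125%/6⌋ = $24,362; SL = ⌊$81,940/3⌋ = $27,313 → take SL $27,313. Book value $89,627.

$89,627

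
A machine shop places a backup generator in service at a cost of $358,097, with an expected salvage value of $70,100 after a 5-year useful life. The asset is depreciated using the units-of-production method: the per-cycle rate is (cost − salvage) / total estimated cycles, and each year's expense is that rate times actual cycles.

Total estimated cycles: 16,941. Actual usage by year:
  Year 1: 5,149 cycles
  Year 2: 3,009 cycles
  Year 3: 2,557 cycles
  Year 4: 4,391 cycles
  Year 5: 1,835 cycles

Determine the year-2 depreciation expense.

$51,153

Depreciable base = $358,097 − $70,100 = $287,997.
Rate = $287,997 / 16,941 cycles = $17 per cycle.
Year 1: 5,149 × $17 = $87,533. Book value $270,564.
Year 2: 3,009 × $17 = $51,153. Book value $219,411.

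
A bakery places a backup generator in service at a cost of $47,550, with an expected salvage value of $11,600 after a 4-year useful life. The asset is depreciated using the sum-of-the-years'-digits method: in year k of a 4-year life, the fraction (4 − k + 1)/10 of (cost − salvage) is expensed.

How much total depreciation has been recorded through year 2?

Depreciable base = $47,550 − $11,600 = $35,950.
Sum of the years' digits = 4+3+2+1 = 10.
Year 1: $35,950 × 4/10 = $14,380. Book value $33,170.
Year 2: $35,950 × 3/10 = $10,785. Book value $22,385.
Accumulated through year 2 = $47,550 − $22,385 = $25,165.

$25,165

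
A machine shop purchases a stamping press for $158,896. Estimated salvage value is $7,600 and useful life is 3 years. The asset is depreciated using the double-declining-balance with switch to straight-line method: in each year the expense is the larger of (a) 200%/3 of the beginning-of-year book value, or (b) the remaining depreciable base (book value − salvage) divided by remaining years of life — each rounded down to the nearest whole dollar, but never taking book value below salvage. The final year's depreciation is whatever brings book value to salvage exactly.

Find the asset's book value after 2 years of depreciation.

$17,656

Depreciable base = $158,896 − $7,600 = $151,296.
Year 1: DB = ⌊$158,896 × 200%/3⌋ = $105,930; SL = ⌊$151,296/3⌋ = $50,432 → take DB $105,930. Book value $52,966.
Year 2: DB = ⌊$52,966 × 200%/3⌋ = $35,310; SL = ⌊$45,366/2⌋ = $22,683 → take DB $35,310. Book value $17,656.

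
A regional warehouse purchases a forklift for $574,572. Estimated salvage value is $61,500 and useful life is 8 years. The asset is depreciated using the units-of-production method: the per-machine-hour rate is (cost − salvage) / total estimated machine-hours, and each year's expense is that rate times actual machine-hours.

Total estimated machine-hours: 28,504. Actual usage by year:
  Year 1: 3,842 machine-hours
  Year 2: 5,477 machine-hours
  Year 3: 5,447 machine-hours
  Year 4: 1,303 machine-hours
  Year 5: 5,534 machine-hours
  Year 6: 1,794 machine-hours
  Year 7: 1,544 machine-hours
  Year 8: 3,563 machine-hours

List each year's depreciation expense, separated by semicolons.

$69,156; $98,586; $98,046; $23,454; $99,612; $32,292; $27,792; $64,134

Depreciable base = $574,572 − $61,500 = $513,072.
Rate = $513,072 / 28,504 machine-hours = $18 per machine-hour.
Year 1: 3,842 × $18 = $69,156. Book value $505,416.
Year 2: 5,477 × $18 = $98,586. Book value $406,830.
Year 3: 5,447 × $18 = $98,046. Book value $308,784.
Year 4: 1,303 × $18 = $23,454. Book value $285,330.
Year 5: 5,534 × $18 = $99,612. Book value $185,718.
Year 6: 1,794 × $18 = $32,292. Book value $153,426.
Year 7: 1,544 × $18 = $27,792. Book value $125,634.
Year 8: 3,563 × $18 = $64,134. Book value $61,500.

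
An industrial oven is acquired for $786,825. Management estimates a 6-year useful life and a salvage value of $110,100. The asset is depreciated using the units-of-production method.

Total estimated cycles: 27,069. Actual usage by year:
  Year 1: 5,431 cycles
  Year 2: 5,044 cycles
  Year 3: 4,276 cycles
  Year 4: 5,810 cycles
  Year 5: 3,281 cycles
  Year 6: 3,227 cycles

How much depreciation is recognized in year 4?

$145,250

Depreciable base = $786,825 − $110,100 = $676,725.
Rate = $676,725 / 27,069 cycles = $25 per cycle.
Year 1: 5,431 × $25 = $135,775. Book value $651,050.
Year 2: 5,044 × $25 = $126,100. Book value $524,950.
Year 3: 4,276 × $25 = $106,900. Book value $418,050.
Year 4: 5,810 × $25 = $145,250. Book value $272,800.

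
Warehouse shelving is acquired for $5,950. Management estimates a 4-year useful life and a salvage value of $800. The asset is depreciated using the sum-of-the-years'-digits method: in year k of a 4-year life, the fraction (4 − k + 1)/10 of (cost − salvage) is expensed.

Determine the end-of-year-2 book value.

$2,345

Depreciable base = $5,950 − $800 = $5,150.
Sum of the years' digits = 4+3+2+1 = 10.
Year 1: $5,150 × 4/10 = $2,060. Book value $3,890.
Year 2: $5,150 × 3/10 = $1,545. Book value $2,345.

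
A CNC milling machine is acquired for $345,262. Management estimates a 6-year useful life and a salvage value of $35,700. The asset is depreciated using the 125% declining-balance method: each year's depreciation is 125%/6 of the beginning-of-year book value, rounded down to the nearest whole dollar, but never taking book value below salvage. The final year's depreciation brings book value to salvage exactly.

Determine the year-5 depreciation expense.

Depreciable base = $345,262 − $35,700 = $309,562.
Year 1: ⌊$345,262 × 125%/6⌋ = $71,929. Book value $273,333.
Year 2: ⌊$273,333 × 125%/6⌋ = $56,944. Book value $216,389.
Year 3: ⌊$216,389 × 125%/6⌋ = $45,081. Book value $171,308.
Year 4: ⌊$171,308 × 125%/6⌋ = $35,689. Book value $135,619.
Year 5: ⌊$135,619 × 125%/6⌋ = $28,253. Book value $107,366.

$28,253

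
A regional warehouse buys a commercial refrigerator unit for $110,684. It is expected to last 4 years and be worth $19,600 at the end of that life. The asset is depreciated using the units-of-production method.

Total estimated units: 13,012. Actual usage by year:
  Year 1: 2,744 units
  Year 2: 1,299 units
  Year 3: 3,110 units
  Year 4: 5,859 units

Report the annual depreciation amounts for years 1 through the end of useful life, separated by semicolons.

$19,208; $9,093; $21,770; $41,013

Depreciable base = $110,684 − $19,600 = $91,084.
Rate = $91,084 / 13,012 units = $7 per unit.
Year 1: 2,744 × $7 = $19,208. Book value $91,476.
Year 2: 1,299 × $7 = $9,093. Book value $82,383.
Year 3: 3,110 × $7 = $21,770. Book value $60,613.
Year 4: 5,859 × $7 = $41,013. Book value $19,600.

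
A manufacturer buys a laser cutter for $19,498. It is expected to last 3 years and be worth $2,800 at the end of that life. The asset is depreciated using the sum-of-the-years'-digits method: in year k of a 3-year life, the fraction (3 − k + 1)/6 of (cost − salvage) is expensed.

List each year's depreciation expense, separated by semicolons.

Depreciable base = $19,498 − $2,800 = $16,698.
Sum of the years' digits = 3+2+1 = 6.
Year 1: $16,698 × 3/6 = $8,349. Book value $11,149.
Year 2: $16,698 × 2/6 = $5,566. Book value $5,583.
Year 3: $16,698 × 1/6 = $2,783. Book value $2,800.

$8,349; $5,566; $2,783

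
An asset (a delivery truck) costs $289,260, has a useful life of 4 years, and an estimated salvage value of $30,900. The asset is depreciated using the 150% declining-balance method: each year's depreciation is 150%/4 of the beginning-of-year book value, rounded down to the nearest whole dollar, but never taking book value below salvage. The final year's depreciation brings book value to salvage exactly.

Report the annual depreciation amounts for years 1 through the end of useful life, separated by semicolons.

$108,472; $67,795; $42,372; $39,721

Depreciable base = $289,260 − $30,900 = $258,360.
Year 1: ⌊$289,260 × 150%/4⌋ = $108,472. Book value $180,788.
Year 2: ⌊$180,788 × 150%/4⌋ = $67,795. Book value $112,993.
Year 3: ⌊$112,993 × 150%/4⌋ = $42,372. Book value $70,621.
Year 4 (final): $70,621 − $30,900 = $39,721. Book value $30,900.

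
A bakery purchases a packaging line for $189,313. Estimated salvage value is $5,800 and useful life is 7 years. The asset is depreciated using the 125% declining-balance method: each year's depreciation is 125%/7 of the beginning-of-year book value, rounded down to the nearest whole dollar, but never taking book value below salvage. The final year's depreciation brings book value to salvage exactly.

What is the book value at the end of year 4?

$86,192

Depreciable base = $189,313 − $5,800 = $183,513.
Year 1: ⌊$189,313 × 125%/7⌋ = $33,805. Book value $155,508.
Year 2: ⌊$155,508 × 125%/7⌋ = $27,769. Book value $127,739.
Year 3: ⌊$127,739 × 125%/7⌋ = $22,810. Book value $104,929.
Year 4: ⌊$104,929 × 125%/7⌋ = $18,737. Book value $86,192.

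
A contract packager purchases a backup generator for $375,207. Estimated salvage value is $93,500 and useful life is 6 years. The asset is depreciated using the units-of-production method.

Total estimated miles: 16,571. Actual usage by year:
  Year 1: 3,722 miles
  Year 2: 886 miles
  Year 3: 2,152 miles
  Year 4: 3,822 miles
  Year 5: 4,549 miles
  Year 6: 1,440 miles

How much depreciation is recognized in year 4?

$64,974

Depreciable base = $375,207 − $93,500 = $281,707.
Rate = $281,707 / 16,571 miles = $17 per mile.
Year 1: 3,722 × $17 = $63,274. Book value $311,933.
Year 2: 886 × $17 = $15,062. Book value $296,871.
Year 3: 2,152 × $17 = $36,584. Book value $260,287.
Year 4: 3,822 × $17 = $64,974. Book value $195,313.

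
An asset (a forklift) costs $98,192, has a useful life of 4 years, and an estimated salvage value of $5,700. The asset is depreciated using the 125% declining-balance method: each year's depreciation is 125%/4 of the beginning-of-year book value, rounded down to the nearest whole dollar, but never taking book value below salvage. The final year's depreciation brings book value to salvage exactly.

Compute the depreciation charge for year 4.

Depreciable base = $98,192 − $5,700 = $92,492.
Year 1: ⌊$98,192 × 125%/4⌋ = $30,685. Book value $67,507.
Year 2: ⌊$67,507 × 125%/4⌋ = $21,095. Book value $46,412.
Year 3: ⌊$46,412 × 125%/4⌋ = $14,503. Book value $31,909.
Year 4 (final): $31,909 − $5,700 = $26,209. Book value $5,700.

$26,209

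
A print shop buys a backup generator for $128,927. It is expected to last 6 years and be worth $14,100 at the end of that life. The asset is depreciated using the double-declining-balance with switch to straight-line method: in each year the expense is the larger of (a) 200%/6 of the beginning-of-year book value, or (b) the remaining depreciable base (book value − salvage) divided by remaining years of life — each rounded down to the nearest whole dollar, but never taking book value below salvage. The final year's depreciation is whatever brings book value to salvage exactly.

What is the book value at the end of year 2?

Depreciable base = $128,927 − $14,100 = $114,827.
Year 1: DB = ⌊$128,927 × 200%/6⌋ = $42,975; SL = ⌊$114,827/6⌋ = $19,137 → take DB $42,975. Book value $85,952.
Year 2: DB = ⌊$85,952 × 200%/6⌋ = $28,650; SL = ⌊$71,852/5⌋ = $14,370 → take DB $28,650. Book value $57,302.

$57,302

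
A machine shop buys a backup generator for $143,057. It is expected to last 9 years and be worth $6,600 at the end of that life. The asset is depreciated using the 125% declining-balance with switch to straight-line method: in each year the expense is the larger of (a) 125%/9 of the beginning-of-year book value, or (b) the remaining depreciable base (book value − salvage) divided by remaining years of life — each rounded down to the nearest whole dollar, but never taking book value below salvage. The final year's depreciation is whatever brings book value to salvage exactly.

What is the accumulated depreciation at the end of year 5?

Depreciable base = $143,057 − $6,600 = $136,457.
Year 1: DB = ⌊$143,057 × 125%/9⌋ = $19,869; SL = ⌊$136,457/9⌋ = $15,161 → take DB $19,869. Book value $123,188.
Year 2: DB = ⌊$123,188 × 125%/9⌋ = $17,109; SL = ⌊$116,588/8⌋ = $14,573 → take DB $17,109. Book value $106,079.
Year 3: DB = ⌊$106,079 × 125%/9⌋ = $14,733; SL = ⌊$99,479/7⌋ = $14,211 → take DB $14,733. Book value $91,346.
Year 4: DB = ⌊$91,346 × 125%/9⌋ = $12,686; SL = ⌊$84,746/6⌋ = $14,124 → take SL $14,124. Book value $77,222.
Year 5: DB = ⌊$77,222 × 125%/9⌋ = $10,725; SL = ⌊$70,622/5⌋ = $14,124 → take SL $14,124. Book value $63,098.
Accumulated through year 5 = $143,057 − $63,098 = $79,959.

$79,959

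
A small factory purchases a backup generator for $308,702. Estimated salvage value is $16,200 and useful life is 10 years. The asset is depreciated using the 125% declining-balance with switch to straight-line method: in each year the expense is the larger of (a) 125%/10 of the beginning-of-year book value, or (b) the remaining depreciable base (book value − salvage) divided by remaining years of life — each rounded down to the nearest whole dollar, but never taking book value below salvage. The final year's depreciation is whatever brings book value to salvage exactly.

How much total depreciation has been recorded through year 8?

$238,042

Depreciable base = $308,702 − $16,200 = $292,502.
Year 1: DB = ⌊$308,702 × 125%/10⌋ = $38,587; SL = ⌊$292,502/10⌋ = $29,250 → take DB $38,587. Book value $270,115.
Year 2: DB = ⌊$270,115 × 125%/10⌋ = $33,764; SL = ⌊$253,915/9⌋ = $28,212 → take DB $33,764. Book value $236,351.
Year 3: DB = ⌊$236,351 × 125%/10⌋ = $29,543; SL = ⌊$220,151/8⌋ = $27,518 → take DB $29,543. Book value $206,808.
Year 4: DB = ⌊$206,808 × 125%/10⌋ = $25,851; SL = ⌊$190,608/7⌋ = $27,229 → take SL $27,229. Book value $179,579.
Year 5: DB = ⌊$179,579 × 125%/10⌋ = $22,447; SL = ⌊$163,379/6⌋ = $27,229 → take SL $27,229. Book value $152,350.
Year 6: DB = ⌊$152,350 × 125%/10⌋ = $19,043; SL = ⌊$136,150/5⌋ = $27,230 → take SL $27,230. Book value $125,120.
Year 7: DB = ⌊$125,120 × 125%/10⌋ = $15,640; SL = ⌊$108,920/4⌋ = $27,230 → take SL $27,230. Book value $97,890.
Year 8: DB = ⌊$97,890 × 125%/10⌋ = $12,236; SL = ⌊$81,690/3⌋ = $27,230 → take SL $27,230. Book value $70,660.
Accumulated through year 8 = $308,702 − $70,660 = $238,042.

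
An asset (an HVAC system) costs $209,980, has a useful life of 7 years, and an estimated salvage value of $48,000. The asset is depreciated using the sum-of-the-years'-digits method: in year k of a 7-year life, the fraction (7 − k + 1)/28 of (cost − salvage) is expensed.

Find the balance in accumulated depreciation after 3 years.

$104,130

Depreciable base = $209,980 − $48,000 = $161,980.
Sum of the years' digits = 7+6+5+4+3+2+1 = 28.
Year 1: $161,980 × 7/28 = $40,495. Book value $169,485.
Year 2: $161,980 × 6/28 = $34,710. Book value $134,775.
Year 3: $161,980 × 5/28 = $28,925. Book value $105,850.
Accumulated through year 3 = $209,980 − $105,850 = $104,130.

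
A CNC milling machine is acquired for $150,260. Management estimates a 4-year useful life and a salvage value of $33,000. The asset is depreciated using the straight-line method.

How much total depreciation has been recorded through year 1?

$29,315

Depreciable base = $150,260 − $33,000 = $117,260.
Annual expense = $117,260 / 4 = $29,315.
End of year 1: book value $120,945.
Accumulated through year 1 = $150,260 − $120,945 = $29,315.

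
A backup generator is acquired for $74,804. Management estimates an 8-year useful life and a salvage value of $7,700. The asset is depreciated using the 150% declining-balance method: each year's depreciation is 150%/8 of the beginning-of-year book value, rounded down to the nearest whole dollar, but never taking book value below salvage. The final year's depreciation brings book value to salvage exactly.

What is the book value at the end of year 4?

Depreciable base = $74,804 − $7,700 = $67,104.
Year 1: ⌊$74,804 × 150%/8⌋ = $14,025. Book value $60,779.
Year 2: ⌊$60,779 × 150%/8⌋ = $11,396. Book value $49,383.
Year 3: ⌊$49,383 × 150%/8⌋ = $9,259. Book value $40,124.
Year 4: ⌊$40,124 × 150%/8⌋ = $7,523. Book value $32,601.

$32,601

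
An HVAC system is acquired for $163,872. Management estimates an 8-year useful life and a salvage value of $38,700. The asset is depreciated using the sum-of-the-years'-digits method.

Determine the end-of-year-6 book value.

Depreciable base = $163,872 − $38,700 = $125,172.
Sum of the years' digits = 8+7+6+5+4+3+2+1 = 36.
Year 1: $125,172 × 8/36 = $27,816. Book value $136,056.
Year 2: $125,172 × 7/36 = $24,339. Book value $111,717.
Year 3: $125,172 × 6/36 = $20,862. Book value $90,855.
Year 4: $125,172 × 5/36 = $17,385. Book value $73,470.
Year 5: $125,172 × 4/36 = $13,908. Book value $59,562.
Year 6: $125,172 × 3/36 = $10,431. Book value $49,131.

$49,131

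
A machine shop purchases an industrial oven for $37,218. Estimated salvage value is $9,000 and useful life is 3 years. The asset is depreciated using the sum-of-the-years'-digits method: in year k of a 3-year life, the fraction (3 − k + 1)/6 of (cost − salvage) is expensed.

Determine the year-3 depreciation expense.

$4,703

Depreciable base = $37,218 − $9,000 = $28,218.
Sum of the years' digits = 3+2+1 = 6.
Year 1: $28,218 × 3/6 = $14,109. Book value $23,109.
Year 2: $28,218 × 2/6 = $9,406. Book value $13,703.
Year 3: $28,218 × 1/6 = $4,703. Book value $9,000.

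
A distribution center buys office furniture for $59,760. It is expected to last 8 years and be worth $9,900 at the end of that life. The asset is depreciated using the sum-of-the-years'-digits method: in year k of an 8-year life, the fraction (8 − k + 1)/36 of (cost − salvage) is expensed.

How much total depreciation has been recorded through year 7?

$48,475

Depreciable base = $59,760 − $9,900 = $49,860.
Sum of the years' digits = 8+7+6+5+4+3+2+1 = 36.
Year 1: $49,860 × 8/36 = $11,080. Book value $48,680.
Year 2: $49,860 × 7/36 = $9,695. Book value $38,985.
Year 3: $49,860 × 6/36 = $8,310. Book value $30,675.
Year 4: $49,860 × 5/36 = $6,925. Book value $23,750.
Year 5: $49,860 × 4/36 = $5,540. Book value $18,210.
Year 6: $49,860 × 3/36 = $4,155. Book value $14,055.
Year 7: $49,860 × 2/36 = $2,770. Book value $11,285.
Accumulated through year 7 = $59,760 − $11,285 = $48,475.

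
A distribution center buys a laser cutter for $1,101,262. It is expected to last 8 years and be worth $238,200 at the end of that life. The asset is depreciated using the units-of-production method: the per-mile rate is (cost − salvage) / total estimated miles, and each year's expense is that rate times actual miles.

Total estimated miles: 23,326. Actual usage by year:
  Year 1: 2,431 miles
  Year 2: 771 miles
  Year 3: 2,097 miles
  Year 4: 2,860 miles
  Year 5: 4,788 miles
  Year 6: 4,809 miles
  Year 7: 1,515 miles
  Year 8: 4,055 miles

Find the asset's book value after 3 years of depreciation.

$905,199

Depreciable base = $1,101,262 − $238,200 = $863,062.
Rate = $863,062 / 23,326 miles = $37 per mile.
Year 1: 2,431 × $37 = $89,947. Book value $1,011,315.
Year 2: 771 × $37 = $28,527. Book value $982,788.
Year 3: 2,097 × $37 = $77,589. Book value $905,199.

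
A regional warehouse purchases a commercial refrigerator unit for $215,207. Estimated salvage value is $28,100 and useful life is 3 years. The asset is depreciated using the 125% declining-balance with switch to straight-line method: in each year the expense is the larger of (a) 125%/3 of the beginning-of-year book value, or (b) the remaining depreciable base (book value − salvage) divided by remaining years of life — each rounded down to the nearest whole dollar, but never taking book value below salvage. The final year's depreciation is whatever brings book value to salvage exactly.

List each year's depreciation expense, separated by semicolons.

$89,669; $52,307; $45,131

Depreciable base = $215,207 − $28,100 = $187,107.
Year 1: DB = ⌊$215,207 × 125%/3⌋ = $89,669; SL = ⌊$187,107/3⌋ = $62,369 → take DB $89,669. Book value $125,538.
Year 2: DB = ⌊$125,538 × 125%/3⌋ = $52,307; SL = ⌊$97,438/2⌋ = $48,719 → take DB $52,307. Book value $73,231.
Year 3 (final): $73,231 − $28,100 = $45,131. Book value $28,100.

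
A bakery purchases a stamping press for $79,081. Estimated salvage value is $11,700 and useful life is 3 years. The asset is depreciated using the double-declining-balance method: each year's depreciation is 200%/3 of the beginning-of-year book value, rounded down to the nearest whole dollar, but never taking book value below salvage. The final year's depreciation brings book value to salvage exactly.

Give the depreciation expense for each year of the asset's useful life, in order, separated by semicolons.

$52,720; $14,661; $0

Depreciable base = $79,081 − $11,700 = $67,381.
Year 1: ⌊$79,081 × 200%/3⌋ = $52,720. Book value $26,361.
Year 2: ⌊$26,361 × 200%/3⌋ = $17,574, capped at $14,661. Book value $11,700.
Year 3 (final): $11,700 − $11,700 = $0. Book value $11,700.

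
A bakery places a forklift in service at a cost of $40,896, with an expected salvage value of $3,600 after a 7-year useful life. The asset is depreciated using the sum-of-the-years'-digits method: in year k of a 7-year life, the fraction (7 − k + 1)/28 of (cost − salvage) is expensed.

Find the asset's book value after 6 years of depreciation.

$4,932

Depreciable base = $40,896 − $3,600 = $37,296.
Sum of the years' digits = 7+6+5+4+3+2+1 = 28.
Year 1: $37,296 × 7/28 = $9,324. Book value $31,572.
Year 2: $37,296 × 6/28 = $7,992. Book value $23,580.
Year 3: $37,296 × 5/28 = $6,660. Book value $16,920.
Year 4: $37,296 × 4/28 = $5,328. Book value $11,592.
Year 5: $37,296 × 3/28 = $3,996. Book value $7,596.
Year 6: $37,296 × 2/28 = $2,664. Book value $4,932.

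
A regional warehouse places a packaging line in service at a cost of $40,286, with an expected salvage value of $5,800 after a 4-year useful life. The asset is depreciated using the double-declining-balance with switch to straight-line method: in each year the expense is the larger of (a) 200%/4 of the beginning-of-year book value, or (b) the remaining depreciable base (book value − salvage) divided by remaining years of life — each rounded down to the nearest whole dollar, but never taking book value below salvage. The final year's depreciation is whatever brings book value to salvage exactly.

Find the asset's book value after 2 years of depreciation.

Depreciable base = $40,286 − $5,800 = $34,486.
Year 1: DB = ⌊$40,286 × 200%/4⌋ = $20,143; SL = ⌊$34,486/4⌋ = $8,621 → take DB $20,143. Book value $20,143.
Year 2: DB = ⌊$20,143 × 200%/4⌋ = $10,071; SL = ⌊$14,343/3⌋ = $4,781 → take DB $10,071. Book value $10,072.

$10,072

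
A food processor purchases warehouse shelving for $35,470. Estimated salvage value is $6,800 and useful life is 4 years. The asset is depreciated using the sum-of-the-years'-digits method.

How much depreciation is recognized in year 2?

Depreciable base = $35,470 − $6,800 = $28,670.
Sum of the years' digits = 4+3+2+1 = 10.
Year 1: $28,670 × 4/10 = $11,468. Book value $24,002.
Year 2: $28,670 × 3/10 = $8,601. Book value $15,401.

$8,601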